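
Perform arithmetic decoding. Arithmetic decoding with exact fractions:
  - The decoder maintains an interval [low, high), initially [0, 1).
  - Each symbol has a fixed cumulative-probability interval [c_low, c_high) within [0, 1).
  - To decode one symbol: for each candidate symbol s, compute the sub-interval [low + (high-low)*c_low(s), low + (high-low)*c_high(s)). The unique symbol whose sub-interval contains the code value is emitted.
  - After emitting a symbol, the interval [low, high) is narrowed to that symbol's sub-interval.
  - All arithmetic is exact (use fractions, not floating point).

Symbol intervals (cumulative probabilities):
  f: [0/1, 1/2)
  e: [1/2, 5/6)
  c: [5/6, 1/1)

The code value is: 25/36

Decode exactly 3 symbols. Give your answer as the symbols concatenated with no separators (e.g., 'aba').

Answer: eef

Derivation:
Step 1: interval [0/1, 1/1), width = 1/1 - 0/1 = 1/1
  'f': [0/1 + 1/1*0/1, 0/1 + 1/1*1/2) = [0/1, 1/2)
  'e': [0/1 + 1/1*1/2, 0/1 + 1/1*5/6) = [1/2, 5/6) <- contains code 25/36
  'c': [0/1 + 1/1*5/6, 0/1 + 1/1*1/1) = [5/6, 1/1)
  emit 'e', narrow to [1/2, 5/6)
Step 2: interval [1/2, 5/6), width = 5/6 - 1/2 = 1/3
  'f': [1/2 + 1/3*0/1, 1/2 + 1/3*1/2) = [1/2, 2/3)
  'e': [1/2 + 1/3*1/2, 1/2 + 1/3*5/6) = [2/3, 7/9) <- contains code 25/36
  'c': [1/2 + 1/3*5/6, 1/2 + 1/3*1/1) = [7/9, 5/6)
  emit 'e', narrow to [2/3, 7/9)
Step 3: interval [2/3, 7/9), width = 7/9 - 2/3 = 1/9
  'f': [2/3 + 1/9*0/1, 2/3 + 1/9*1/2) = [2/3, 13/18) <- contains code 25/36
  'e': [2/3 + 1/9*1/2, 2/3 + 1/9*5/6) = [13/18, 41/54)
  'c': [2/3 + 1/9*5/6, 2/3 + 1/9*1/1) = [41/54, 7/9)
  emit 'f', narrow to [2/3, 13/18)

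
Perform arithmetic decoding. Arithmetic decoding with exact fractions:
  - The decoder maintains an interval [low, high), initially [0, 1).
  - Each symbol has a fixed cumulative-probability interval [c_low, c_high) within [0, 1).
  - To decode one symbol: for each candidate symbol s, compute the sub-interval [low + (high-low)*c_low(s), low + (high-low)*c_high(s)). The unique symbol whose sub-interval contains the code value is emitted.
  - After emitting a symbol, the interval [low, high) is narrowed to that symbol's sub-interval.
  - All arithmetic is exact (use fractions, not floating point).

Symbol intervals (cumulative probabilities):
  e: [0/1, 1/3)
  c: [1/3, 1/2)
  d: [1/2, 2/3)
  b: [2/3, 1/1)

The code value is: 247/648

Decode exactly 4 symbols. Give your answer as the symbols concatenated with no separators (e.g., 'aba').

Answer: cebd

Derivation:
Step 1: interval [0/1, 1/1), width = 1/1 - 0/1 = 1/1
  'e': [0/1 + 1/1*0/1, 0/1 + 1/1*1/3) = [0/1, 1/3)
  'c': [0/1 + 1/1*1/3, 0/1 + 1/1*1/2) = [1/3, 1/2) <- contains code 247/648
  'd': [0/1 + 1/1*1/2, 0/1 + 1/1*2/3) = [1/2, 2/3)
  'b': [0/1 + 1/1*2/3, 0/1 + 1/1*1/1) = [2/3, 1/1)
  emit 'c', narrow to [1/3, 1/2)
Step 2: interval [1/3, 1/2), width = 1/2 - 1/3 = 1/6
  'e': [1/3 + 1/6*0/1, 1/3 + 1/6*1/3) = [1/3, 7/18) <- contains code 247/648
  'c': [1/3 + 1/6*1/3, 1/3 + 1/6*1/2) = [7/18, 5/12)
  'd': [1/3 + 1/6*1/2, 1/3 + 1/6*2/3) = [5/12, 4/9)
  'b': [1/3 + 1/6*2/3, 1/3 + 1/6*1/1) = [4/9, 1/2)
  emit 'e', narrow to [1/3, 7/18)
Step 3: interval [1/3, 7/18), width = 7/18 - 1/3 = 1/18
  'e': [1/3 + 1/18*0/1, 1/3 + 1/18*1/3) = [1/3, 19/54)
  'c': [1/3 + 1/18*1/3, 1/3 + 1/18*1/2) = [19/54, 13/36)
  'd': [1/3 + 1/18*1/2, 1/3 + 1/18*2/3) = [13/36, 10/27)
  'b': [1/3 + 1/18*2/3, 1/3 + 1/18*1/1) = [10/27, 7/18) <- contains code 247/648
  emit 'b', narrow to [10/27, 7/18)
Step 4: interval [10/27, 7/18), width = 7/18 - 10/27 = 1/54
  'e': [10/27 + 1/54*0/1, 10/27 + 1/54*1/3) = [10/27, 61/162)
  'c': [10/27 + 1/54*1/3, 10/27 + 1/54*1/2) = [61/162, 41/108)
  'd': [10/27 + 1/54*1/2, 10/27 + 1/54*2/3) = [41/108, 31/81) <- contains code 247/648
  'b': [10/27 + 1/54*2/3, 10/27 + 1/54*1/1) = [31/81, 7/18)
  emit 'd', narrow to [41/108, 31/81)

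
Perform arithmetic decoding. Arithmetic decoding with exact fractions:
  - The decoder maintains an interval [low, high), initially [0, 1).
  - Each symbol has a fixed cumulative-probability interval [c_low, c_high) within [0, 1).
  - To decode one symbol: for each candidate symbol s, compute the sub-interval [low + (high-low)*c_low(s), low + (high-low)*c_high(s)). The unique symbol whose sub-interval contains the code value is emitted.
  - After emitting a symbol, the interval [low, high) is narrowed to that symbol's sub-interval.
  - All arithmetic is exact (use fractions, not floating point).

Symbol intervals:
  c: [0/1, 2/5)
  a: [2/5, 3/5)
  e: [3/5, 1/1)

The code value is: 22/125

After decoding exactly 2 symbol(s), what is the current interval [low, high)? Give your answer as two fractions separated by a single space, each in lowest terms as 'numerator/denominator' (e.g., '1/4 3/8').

Step 1: interval [0/1, 1/1), width = 1/1 - 0/1 = 1/1
  'c': [0/1 + 1/1*0/1, 0/1 + 1/1*2/5) = [0/1, 2/5) <- contains code 22/125
  'a': [0/1 + 1/1*2/5, 0/1 + 1/1*3/5) = [2/5, 3/5)
  'e': [0/1 + 1/1*3/5, 0/1 + 1/1*1/1) = [3/5, 1/1)
  emit 'c', narrow to [0/1, 2/5)
Step 2: interval [0/1, 2/5), width = 2/5 - 0/1 = 2/5
  'c': [0/1 + 2/5*0/1, 0/1 + 2/5*2/5) = [0/1, 4/25)
  'a': [0/1 + 2/5*2/5, 0/1 + 2/5*3/5) = [4/25, 6/25) <- contains code 22/125
  'e': [0/1 + 2/5*3/5, 0/1 + 2/5*1/1) = [6/25, 2/5)
  emit 'a', narrow to [4/25, 6/25)

Answer: 4/25 6/25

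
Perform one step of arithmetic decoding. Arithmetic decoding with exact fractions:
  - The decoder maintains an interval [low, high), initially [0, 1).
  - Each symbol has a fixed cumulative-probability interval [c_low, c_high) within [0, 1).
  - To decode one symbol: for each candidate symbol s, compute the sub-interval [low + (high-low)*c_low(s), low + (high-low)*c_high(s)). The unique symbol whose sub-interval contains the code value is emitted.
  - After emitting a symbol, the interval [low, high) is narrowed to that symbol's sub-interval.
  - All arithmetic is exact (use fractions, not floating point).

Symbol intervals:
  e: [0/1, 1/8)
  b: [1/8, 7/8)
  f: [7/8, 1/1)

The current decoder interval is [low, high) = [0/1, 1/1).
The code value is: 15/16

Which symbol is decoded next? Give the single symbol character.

Interval width = high − low = 1/1 − 0/1 = 1/1
Scaled code = (code − low) / width = (15/16 − 0/1) / 1/1 = 15/16
  e: [0/1, 1/8) 
  b: [1/8, 7/8) 
  f: [7/8, 1/1) ← scaled code falls here ✓

Answer: f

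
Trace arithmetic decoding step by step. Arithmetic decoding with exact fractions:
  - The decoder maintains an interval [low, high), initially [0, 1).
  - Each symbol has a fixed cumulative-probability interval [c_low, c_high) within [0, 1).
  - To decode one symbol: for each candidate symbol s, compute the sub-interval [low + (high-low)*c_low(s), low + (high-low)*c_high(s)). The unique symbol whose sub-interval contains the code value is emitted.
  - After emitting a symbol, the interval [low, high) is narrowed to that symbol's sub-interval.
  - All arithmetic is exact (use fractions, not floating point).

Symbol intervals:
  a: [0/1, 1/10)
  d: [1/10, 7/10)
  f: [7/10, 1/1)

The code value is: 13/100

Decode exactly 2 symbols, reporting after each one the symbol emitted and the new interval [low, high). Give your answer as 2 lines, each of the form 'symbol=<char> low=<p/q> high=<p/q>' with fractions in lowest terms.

Answer: symbol=d low=1/10 high=7/10
symbol=a low=1/10 high=4/25

Derivation:
Step 1: interval [0/1, 1/1), width = 1/1 - 0/1 = 1/1
  'a': [0/1 + 1/1*0/1, 0/1 + 1/1*1/10) = [0/1, 1/10)
  'd': [0/1 + 1/1*1/10, 0/1 + 1/1*7/10) = [1/10, 7/10) <- contains code 13/100
  'f': [0/1 + 1/1*7/10, 0/1 + 1/1*1/1) = [7/10, 1/1)
  emit 'd', narrow to [1/10, 7/10)
Step 2: interval [1/10, 7/10), width = 7/10 - 1/10 = 3/5
  'a': [1/10 + 3/5*0/1, 1/10 + 3/5*1/10) = [1/10, 4/25) <- contains code 13/100
  'd': [1/10 + 3/5*1/10, 1/10 + 3/5*7/10) = [4/25, 13/25)
  'f': [1/10 + 3/5*7/10, 1/10 + 3/5*1/1) = [13/25, 7/10)
  emit 'a', narrow to [1/10, 4/25)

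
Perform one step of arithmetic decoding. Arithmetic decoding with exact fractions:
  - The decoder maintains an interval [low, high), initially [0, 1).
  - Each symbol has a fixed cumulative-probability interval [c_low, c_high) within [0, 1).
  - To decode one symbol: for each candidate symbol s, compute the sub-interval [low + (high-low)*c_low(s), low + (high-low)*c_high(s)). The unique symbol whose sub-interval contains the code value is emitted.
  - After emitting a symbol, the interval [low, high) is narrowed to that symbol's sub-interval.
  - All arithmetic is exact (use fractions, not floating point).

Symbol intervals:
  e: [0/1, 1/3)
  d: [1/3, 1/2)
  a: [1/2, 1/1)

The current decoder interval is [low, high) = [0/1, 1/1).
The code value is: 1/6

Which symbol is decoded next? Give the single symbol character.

Answer: e

Derivation:
Interval width = high − low = 1/1 − 0/1 = 1/1
Scaled code = (code − low) / width = (1/6 − 0/1) / 1/1 = 1/6
  e: [0/1, 1/3) ← scaled code falls here ✓
  d: [1/3, 1/2) 
  a: [1/2, 1/1) 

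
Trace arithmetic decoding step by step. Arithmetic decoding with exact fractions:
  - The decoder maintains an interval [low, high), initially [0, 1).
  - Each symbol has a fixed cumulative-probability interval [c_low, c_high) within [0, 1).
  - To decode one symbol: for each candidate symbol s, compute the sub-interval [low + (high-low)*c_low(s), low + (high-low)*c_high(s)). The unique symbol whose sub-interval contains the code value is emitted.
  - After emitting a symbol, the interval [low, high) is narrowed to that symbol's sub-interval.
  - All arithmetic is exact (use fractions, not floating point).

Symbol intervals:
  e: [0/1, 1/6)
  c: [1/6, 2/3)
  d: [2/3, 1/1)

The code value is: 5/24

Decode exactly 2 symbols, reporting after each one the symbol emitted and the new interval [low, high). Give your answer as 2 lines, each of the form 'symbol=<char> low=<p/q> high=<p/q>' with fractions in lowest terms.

Step 1: interval [0/1, 1/1), width = 1/1 - 0/1 = 1/1
  'e': [0/1 + 1/1*0/1, 0/1 + 1/1*1/6) = [0/1, 1/6)
  'c': [0/1 + 1/1*1/6, 0/1 + 1/1*2/3) = [1/6, 2/3) <- contains code 5/24
  'd': [0/1 + 1/1*2/3, 0/1 + 1/1*1/1) = [2/3, 1/1)
  emit 'c', narrow to [1/6, 2/3)
Step 2: interval [1/6, 2/3), width = 2/3 - 1/6 = 1/2
  'e': [1/6 + 1/2*0/1, 1/6 + 1/2*1/6) = [1/6, 1/4) <- contains code 5/24
  'c': [1/6 + 1/2*1/6, 1/6 + 1/2*2/3) = [1/4, 1/2)
  'd': [1/6 + 1/2*2/3, 1/6 + 1/2*1/1) = [1/2, 2/3)
  emit 'e', narrow to [1/6, 1/4)

Answer: symbol=c low=1/6 high=2/3
symbol=e low=1/6 high=1/4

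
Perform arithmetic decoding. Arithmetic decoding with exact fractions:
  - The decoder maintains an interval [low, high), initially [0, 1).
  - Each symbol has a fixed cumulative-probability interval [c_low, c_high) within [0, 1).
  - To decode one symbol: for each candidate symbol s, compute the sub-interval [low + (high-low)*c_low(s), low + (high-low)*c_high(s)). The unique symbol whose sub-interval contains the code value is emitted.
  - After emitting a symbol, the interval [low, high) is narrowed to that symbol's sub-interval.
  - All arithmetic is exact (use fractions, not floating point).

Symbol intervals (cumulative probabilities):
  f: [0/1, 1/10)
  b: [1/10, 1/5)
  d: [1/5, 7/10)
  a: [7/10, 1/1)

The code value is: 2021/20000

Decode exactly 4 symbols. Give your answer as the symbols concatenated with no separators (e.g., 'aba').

Answer: bfbf

Derivation:
Step 1: interval [0/1, 1/1), width = 1/1 - 0/1 = 1/1
  'f': [0/1 + 1/1*0/1, 0/1 + 1/1*1/10) = [0/1, 1/10)
  'b': [0/1 + 1/1*1/10, 0/1 + 1/1*1/5) = [1/10, 1/5) <- contains code 2021/20000
  'd': [0/1 + 1/1*1/5, 0/1 + 1/1*7/10) = [1/5, 7/10)
  'a': [0/1 + 1/1*7/10, 0/1 + 1/1*1/1) = [7/10, 1/1)
  emit 'b', narrow to [1/10, 1/5)
Step 2: interval [1/10, 1/5), width = 1/5 - 1/10 = 1/10
  'f': [1/10 + 1/10*0/1, 1/10 + 1/10*1/10) = [1/10, 11/100) <- contains code 2021/20000
  'b': [1/10 + 1/10*1/10, 1/10 + 1/10*1/5) = [11/100, 3/25)
  'd': [1/10 + 1/10*1/5, 1/10 + 1/10*7/10) = [3/25, 17/100)
  'a': [1/10 + 1/10*7/10, 1/10 + 1/10*1/1) = [17/100, 1/5)
  emit 'f', narrow to [1/10, 11/100)
Step 3: interval [1/10, 11/100), width = 11/100 - 1/10 = 1/100
  'f': [1/10 + 1/100*0/1, 1/10 + 1/100*1/10) = [1/10, 101/1000)
  'b': [1/10 + 1/100*1/10, 1/10 + 1/100*1/5) = [101/1000, 51/500) <- contains code 2021/20000
  'd': [1/10 + 1/100*1/5, 1/10 + 1/100*7/10) = [51/500, 107/1000)
  'a': [1/10 + 1/100*7/10, 1/10 + 1/100*1/1) = [107/1000, 11/100)
  emit 'b', narrow to [101/1000, 51/500)
Step 4: interval [101/1000, 51/500), width = 51/500 - 101/1000 = 1/1000
  'f': [101/1000 + 1/1000*0/1, 101/1000 + 1/1000*1/10) = [101/1000, 1011/10000) <- contains code 2021/20000
  'b': [101/1000 + 1/1000*1/10, 101/1000 + 1/1000*1/5) = [1011/10000, 253/2500)
  'd': [101/1000 + 1/1000*1/5, 101/1000 + 1/1000*7/10) = [253/2500, 1017/10000)
  'a': [101/1000 + 1/1000*7/10, 101/1000 + 1/1000*1/1) = [1017/10000, 51/500)
  emit 'f', narrow to [101/1000, 1011/10000)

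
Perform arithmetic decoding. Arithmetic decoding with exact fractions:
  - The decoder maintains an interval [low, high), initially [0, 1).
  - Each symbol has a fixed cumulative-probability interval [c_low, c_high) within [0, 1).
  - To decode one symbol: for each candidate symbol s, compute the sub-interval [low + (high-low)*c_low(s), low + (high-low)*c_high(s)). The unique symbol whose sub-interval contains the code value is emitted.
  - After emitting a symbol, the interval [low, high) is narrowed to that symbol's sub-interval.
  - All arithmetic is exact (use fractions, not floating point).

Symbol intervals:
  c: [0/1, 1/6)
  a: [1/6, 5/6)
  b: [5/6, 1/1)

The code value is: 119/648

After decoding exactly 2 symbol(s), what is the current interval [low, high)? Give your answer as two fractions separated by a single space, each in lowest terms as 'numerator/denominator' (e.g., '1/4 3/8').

Step 1: interval [0/1, 1/1), width = 1/1 - 0/1 = 1/1
  'c': [0/1 + 1/1*0/1, 0/1 + 1/1*1/6) = [0/1, 1/6)
  'a': [0/1 + 1/1*1/6, 0/1 + 1/1*5/6) = [1/6, 5/6) <- contains code 119/648
  'b': [0/1 + 1/1*5/6, 0/1 + 1/1*1/1) = [5/6, 1/1)
  emit 'a', narrow to [1/6, 5/6)
Step 2: interval [1/6, 5/6), width = 5/6 - 1/6 = 2/3
  'c': [1/6 + 2/3*0/1, 1/6 + 2/3*1/6) = [1/6, 5/18) <- contains code 119/648
  'a': [1/6 + 2/3*1/6, 1/6 + 2/3*5/6) = [5/18, 13/18)
  'b': [1/6 + 2/3*5/6, 1/6 + 2/3*1/1) = [13/18, 5/6)
  emit 'c', narrow to [1/6, 5/18)

Answer: 1/6 5/18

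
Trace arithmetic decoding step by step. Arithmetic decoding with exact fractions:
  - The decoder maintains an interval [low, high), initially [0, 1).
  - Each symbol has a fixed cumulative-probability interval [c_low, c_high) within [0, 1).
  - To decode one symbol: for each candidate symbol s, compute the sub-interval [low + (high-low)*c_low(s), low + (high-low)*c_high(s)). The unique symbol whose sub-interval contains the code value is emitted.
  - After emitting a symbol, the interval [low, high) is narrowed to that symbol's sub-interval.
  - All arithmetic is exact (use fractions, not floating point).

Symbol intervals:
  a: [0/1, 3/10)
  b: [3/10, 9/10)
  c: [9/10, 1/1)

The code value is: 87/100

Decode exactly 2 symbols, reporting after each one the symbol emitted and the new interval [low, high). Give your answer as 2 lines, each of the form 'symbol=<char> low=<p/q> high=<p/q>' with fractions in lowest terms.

Step 1: interval [0/1, 1/1), width = 1/1 - 0/1 = 1/1
  'a': [0/1 + 1/1*0/1, 0/1 + 1/1*3/10) = [0/1, 3/10)
  'b': [0/1 + 1/1*3/10, 0/1 + 1/1*9/10) = [3/10, 9/10) <- contains code 87/100
  'c': [0/1 + 1/1*9/10, 0/1 + 1/1*1/1) = [9/10, 1/1)
  emit 'b', narrow to [3/10, 9/10)
Step 2: interval [3/10, 9/10), width = 9/10 - 3/10 = 3/5
  'a': [3/10 + 3/5*0/1, 3/10 + 3/5*3/10) = [3/10, 12/25)
  'b': [3/10 + 3/5*3/10, 3/10 + 3/5*9/10) = [12/25, 21/25)
  'c': [3/10 + 3/5*9/10, 3/10 + 3/5*1/1) = [21/25, 9/10) <- contains code 87/100
  emit 'c', narrow to [21/25, 9/10)

Answer: symbol=b low=3/10 high=9/10
symbol=c low=21/25 high=9/10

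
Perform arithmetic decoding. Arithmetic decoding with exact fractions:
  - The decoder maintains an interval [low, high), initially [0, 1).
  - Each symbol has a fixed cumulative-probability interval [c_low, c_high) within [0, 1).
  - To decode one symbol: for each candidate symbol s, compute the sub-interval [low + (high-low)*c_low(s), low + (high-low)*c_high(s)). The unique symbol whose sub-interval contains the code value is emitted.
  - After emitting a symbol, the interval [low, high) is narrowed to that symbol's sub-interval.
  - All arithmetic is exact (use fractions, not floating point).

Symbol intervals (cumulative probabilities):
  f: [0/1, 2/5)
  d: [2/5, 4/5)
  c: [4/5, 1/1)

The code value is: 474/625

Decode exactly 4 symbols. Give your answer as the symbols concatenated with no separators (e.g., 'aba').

Answer: dcdf

Derivation:
Step 1: interval [0/1, 1/1), width = 1/1 - 0/1 = 1/1
  'f': [0/1 + 1/1*0/1, 0/1 + 1/1*2/5) = [0/1, 2/5)
  'd': [0/1 + 1/1*2/5, 0/1 + 1/1*4/5) = [2/5, 4/5) <- contains code 474/625
  'c': [0/1 + 1/1*4/5, 0/1 + 1/1*1/1) = [4/5, 1/1)
  emit 'd', narrow to [2/5, 4/5)
Step 2: interval [2/5, 4/5), width = 4/5 - 2/5 = 2/5
  'f': [2/5 + 2/5*0/1, 2/5 + 2/5*2/5) = [2/5, 14/25)
  'd': [2/5 + 2/5*2/5, 2/5 + 2/5*4/5) = [14/25, 18/25)
  'c': [2/5 + 2/5*4/5, 2/5 + 2/5*1/1) = [18/25, 4/5) <- contains code 474/625
  emit 'c', narrow to [18/25, 4/5)
Step 3: interval [18/25, 4/5), width = 4/5 - 18/25 = 2/25
  'f': [18/25 + 2/25*0/1, 18/25 + 2/25*2/5) = [18/25, 94/125)
  'd': [18/25 + 2/25*2/5, 18/25 + 2/25*4/5) = [94/125, 98/125) <- contains code 474/625
  'c': [18/25 + 2/25*4/5, 18/25 + 2/25*1/1) = [98/125, 4/5)
  emit 'd', narrow to [94/125, 98/125)
Step 4: interval [94/125, 98/125), width = 98/125 - 94/125 = 4/125
  'f': [94/125 + 4/125*0/1, 94/125 + 4/125*2/5) = [94/125, 478/625) <- contains code 474/625
  'd': [94/125 + 4/125*2/5, 94/125 + 4/125*4/5) = [478/625, 486/625)
  'c': [94/125 + 4/125*4/5, 94/125 + 4/125*1/1) = [486/625, 98/125)
  emit 'f', narrow to [94/125, 478/625)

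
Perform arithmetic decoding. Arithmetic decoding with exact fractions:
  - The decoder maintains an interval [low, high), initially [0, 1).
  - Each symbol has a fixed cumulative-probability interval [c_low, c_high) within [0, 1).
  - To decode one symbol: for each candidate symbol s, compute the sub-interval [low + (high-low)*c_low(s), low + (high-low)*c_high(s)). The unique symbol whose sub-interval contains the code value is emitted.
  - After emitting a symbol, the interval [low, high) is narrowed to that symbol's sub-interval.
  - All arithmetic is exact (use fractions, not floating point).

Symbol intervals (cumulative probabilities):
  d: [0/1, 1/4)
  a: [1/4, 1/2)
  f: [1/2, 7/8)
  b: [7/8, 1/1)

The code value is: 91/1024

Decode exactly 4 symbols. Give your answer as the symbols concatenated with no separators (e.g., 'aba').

Answer: daaf

Derivation:
Step 1: interval [0/1, 1/1), width = 1/1 - 0/1 = 1/1
  'd': [0/1 + 1/1*0/1, 0/1 + 1/1*1/4) = [0/1, 1/4) <- contains code 91/1024
  'a': [0/1 + 1/1*1/4, 0/1 + 1/1*1/2) = [1/4, 1/2)
  'f': [0/1 + 1/1*1/2, 0/1 + 1/1*7/8) = [1/2, 7/8)
  'b': [0/1 + 1/1*7/8, 0/1 + 1/1*1/1) = [7/8, 1/1)
  emit 'd', narrow to [0/1, 1/4)
Step 2: interval [0/1, 1/4), width = 1/4 - 0/1 = 1/4
  'd': [0/1 + 1/4*0/1, 0/1 + 1/4*1/4) = [0/1, 1/16)
  'a': [0/1 + 1/4*1/4, 0/1 + 1/4*1/2) = [1/16, 1/8) <- contains code 91/1024
  'f': [0/1 + 1/4*1/2, 0/1 + 1/4*7/8) = [1/8, 7/32)
  'b': [0/1 + 1/4*7/8, 0/1 + 1/4*1/1) = [7/32, 1/4)
  emit 'a', narrow to [1/16, 1/8)
Step 3: interval [1/16, 1/8), width = 1/8 - 1/16 = 1/16
  'd': [1/16 + 1/16*0/1, 1/16 + 1/16*1/4) = [1/16, 5/64)
  'a': [1/16 + 1/16*1/4, 1/16 + 1/16*1/2) = [5/64, 3/32) <- contains code 91/1024
  'f': [1/16 + 1/16*1/2, 1/16 + 1/16*7/8) = [3/32, 15/128)
  'b': [1/16 + 1/16*7/8, 1/16 + 1/16*1/1) = [15/128, 1/8)
  emit 'a', narrow to [5/64, 3/32)
Step 4: interval [5/64, 3/32), width = 3/32 - 5/64 = 1/64
  'd': [5/64 + 1/64*0/1, 5/64 + 1/64*1/4) = [5/64, 21/256)
  'a': [5/64 + 1/64*1/4, 5/64 + 1/64*1/2) = [21/256, 11/128)
  'f': [5/64 + 1/64*1/2, 5/64 + 1/64*7/8) = [11/128, 47/512) <- contains code 91/1024
  'b': [5/64 + 1/64*7/8, 5/64 + 1/64*1/1) = [47/512, 3/32)
  emit 'f', narrow to [11/128, 47/512)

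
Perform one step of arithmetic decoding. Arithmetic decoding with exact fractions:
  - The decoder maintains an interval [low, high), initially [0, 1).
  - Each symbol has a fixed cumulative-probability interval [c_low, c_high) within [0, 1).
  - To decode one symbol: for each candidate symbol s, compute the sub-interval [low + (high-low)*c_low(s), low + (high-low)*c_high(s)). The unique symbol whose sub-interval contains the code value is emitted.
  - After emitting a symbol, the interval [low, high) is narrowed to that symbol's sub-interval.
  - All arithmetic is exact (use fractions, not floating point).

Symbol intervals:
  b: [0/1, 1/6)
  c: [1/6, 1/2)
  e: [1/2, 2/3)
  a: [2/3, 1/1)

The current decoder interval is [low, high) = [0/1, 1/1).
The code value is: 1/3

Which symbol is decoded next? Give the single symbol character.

Interval width = high − low = 1/1 − 0/1 = 1/1
Scaled code = (code − low) / width = (1/3 − 0/1) / 1/1 = 1/3
  b: [0/1, 1/6) 
  c: [1/6, 1/2) ← scaled code falls here ✓
  e: [1/2, 2/3) 
  a: [2/3, 1/1) 

Answer: c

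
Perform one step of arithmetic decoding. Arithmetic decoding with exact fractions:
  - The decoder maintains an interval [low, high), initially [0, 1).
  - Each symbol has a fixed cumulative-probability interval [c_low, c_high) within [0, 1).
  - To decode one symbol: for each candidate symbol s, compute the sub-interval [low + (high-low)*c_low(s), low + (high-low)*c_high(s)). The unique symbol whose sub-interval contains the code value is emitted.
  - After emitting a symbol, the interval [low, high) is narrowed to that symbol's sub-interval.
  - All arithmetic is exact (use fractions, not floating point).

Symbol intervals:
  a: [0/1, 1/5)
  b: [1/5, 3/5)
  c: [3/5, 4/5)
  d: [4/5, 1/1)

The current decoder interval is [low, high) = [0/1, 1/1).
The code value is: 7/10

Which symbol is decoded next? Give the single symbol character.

Interval width = high − low = 1/1 − 0/1 = 1/1
Scaled code = (code − low) / width = (7/10 − 0/1) / 1/1 = 7/10
  a: [0/1, 1/5) 
  b: [1/5, 3/5) 
  c: [3/5, 4/5) ← scaled code falls here ✓
  d: [4/5, 1/1) 

Answer: c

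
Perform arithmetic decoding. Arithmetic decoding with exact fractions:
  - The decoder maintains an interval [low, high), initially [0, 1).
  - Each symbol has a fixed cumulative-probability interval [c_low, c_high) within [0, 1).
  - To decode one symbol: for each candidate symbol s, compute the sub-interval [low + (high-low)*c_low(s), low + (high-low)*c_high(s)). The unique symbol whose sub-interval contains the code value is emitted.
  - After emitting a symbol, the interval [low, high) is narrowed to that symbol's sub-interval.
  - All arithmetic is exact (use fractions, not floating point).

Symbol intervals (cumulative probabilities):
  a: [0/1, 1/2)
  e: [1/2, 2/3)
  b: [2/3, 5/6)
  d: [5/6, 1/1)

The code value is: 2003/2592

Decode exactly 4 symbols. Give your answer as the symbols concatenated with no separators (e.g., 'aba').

Step 1: interval [0/1, 1/1), width = 1/1 - 0/1 = 1/1
  'a': [0/1 + 1/1*0/1, 0/1 + 1/1*1/2) = [0/1, 1/2)
  'e': [0/1 + 1/1*1/2, 0/1 + 1/1*2/3) = [1/2, 2/3)
  'b': [0/1 + 1/1*2/3, 0/1 + 1/1*5/6) = [2/3, 5/6) <- contains code 2003/2592
  'd': [0/1 + 1/1*5/6, 0/1 + 1/1*1/1) = [5/6, 1/1)
  emit 'b', narrow to [2/3, 5/6)
Step 2: interval [2/3, 5/6), width = 5/6 - 2/3 = 1/6
  'a': [2/3 + 1/6*0/1, 2/3 + 1/6*1/2) = [2/3, 3/4)
  'e': [2/3 + 1/6*1/2, 2/3 + 1/6*2/3) = [3/4, 7/9) <- contains code 2003/2592
  'b': [2/3 + 1/6*2/3, 2/3 + 1/6*5/6) = [7/9, 29/36)
  'd': [2/3 + 1/6*5/6, 2/3 + 1/6*1/1) = [29/36, 5/6)
  emit 'e', narrow to [3/4, 7/9)
Step 3: interval [3/4, 7/9), width = 7/9 - 3/4 = 1/36
  'a': [3/4 + 1/36*0/1, 3/4 + 1/36*1/2) = [3/4, 55/72)
  'e': [3/4 + 1/36*1/2, 3/4 + 1/36*2/3) = [55/72, 83/108)
  'b': [3/4 + 1/36*2/3, 3/4 + 1/36*5/6) = [83/108, 167/216) <- contains code 2003/2592
  'd': [3/4 + 1/36*5/6, 3/4 + 1/36*1/1) = [167/216, 7/9)
  emit 'b', narrow to [83/108, 167/216)
Step 4: interval [83/108, 167/216), width = 167/216 - 83/108 = 1/216
  'a': [83/108 + 1/216*0/1, 83/108 + 1/216*1/2) = [83/108, 37/48)
  'e': [83/108 + 1/216*1/2, 83/108 + 1/216*2/3) = [37/48, 125/162)
  'b': [83/108 + 1/216*2/3, 83/108 + 1/216*5/6) = [125/162, 1001/1296)
  'd': [83/108 + 1/216*5/6, 83/108 + 1/216*1/1) = [1001/1296, 167/216) <- contains code 2003/2592
  emit 'd', narrow to [1001/1296, 167/216)

Answer: bebd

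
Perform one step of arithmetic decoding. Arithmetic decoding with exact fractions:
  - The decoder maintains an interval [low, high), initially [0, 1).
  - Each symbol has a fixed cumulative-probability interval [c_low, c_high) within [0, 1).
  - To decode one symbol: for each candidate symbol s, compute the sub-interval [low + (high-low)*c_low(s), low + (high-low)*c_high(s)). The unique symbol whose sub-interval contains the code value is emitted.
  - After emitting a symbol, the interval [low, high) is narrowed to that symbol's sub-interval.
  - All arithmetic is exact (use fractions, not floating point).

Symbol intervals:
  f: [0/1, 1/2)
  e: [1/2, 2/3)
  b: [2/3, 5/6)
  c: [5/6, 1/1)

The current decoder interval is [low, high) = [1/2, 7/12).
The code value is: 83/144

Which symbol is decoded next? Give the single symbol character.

Answer: c

Derivation:
Interval width = high − low = 7/12 − 1/2 = 1/12
Scaled code = (code − low) / width = (83/144 − 1/2) / 1/12 = 11/12
  f: [0/1, 1/2) 
  e: [1/2, 2/3) 
  b: [2/3, 5/6) 
  c: [5/6, 1/1) ← scaled code falls here ✓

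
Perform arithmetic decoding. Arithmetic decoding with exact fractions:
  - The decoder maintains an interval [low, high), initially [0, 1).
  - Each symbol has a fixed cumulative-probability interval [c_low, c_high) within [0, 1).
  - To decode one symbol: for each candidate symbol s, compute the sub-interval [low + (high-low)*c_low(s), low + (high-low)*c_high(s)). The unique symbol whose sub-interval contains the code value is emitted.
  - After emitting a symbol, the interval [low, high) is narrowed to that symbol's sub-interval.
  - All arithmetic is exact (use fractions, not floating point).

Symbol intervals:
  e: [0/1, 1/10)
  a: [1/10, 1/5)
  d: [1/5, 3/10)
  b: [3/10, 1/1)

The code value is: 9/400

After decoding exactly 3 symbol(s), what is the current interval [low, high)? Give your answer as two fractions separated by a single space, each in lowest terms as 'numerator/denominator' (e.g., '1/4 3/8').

Step 1: interval [0/1, 1/1), width = 1/1 - 0/1 = 1/1
  'e': [0/1 + 1/1*0/1, 0/1 + 1/1*1/10) = [0/1, 1/10) <- contains code 9/400
  'a': [0/1 + 1/1*1/10, 0/1 + 1/1*1/5) = [1/10, 1/5)
  'd': [0/1 + 1/1*1/5, 0/1 + 1/1*3/10) = [1/5, 3/10)
  'b': [0/1 + 1/1*3/10, 0/1 + 1/1*1/1) = [3/10, 1/1)
  emit 'e', narrow to [0/1, 1/10)
Step 2: interval [0/1, 1/10), width = 1/10 - 0/1 = 1/10
  'e': [0/1 + 1/10*0/1, 0/1 + 1/10*1/10) = [0/1, 1/100)
  'a': [0/1 + 1/10*1/10, 0/1 + 1/10*1/5) = [1/100, 1/50)
  'd': [0/1 + 1/10*1/5, 0/1 + 1/10*3/10) = [1/50, 3/100) <- contains code 9/400
  'b': [0/1 + 1/10*3/10, 0/1 + 1/10*1/1) = [3/100, 1/10)
  emit 'd', narrow to [1/50, 3/100)
Step 3: interval [1/50, 3/100), width = 3/100 - 1/50 = 1/100
  'e': [1/50 + 1/100*0/1, 1/50 + 1/100*1/10) = [1/50, 21/1000)
  'a': [1/50 + 1/100*1/10, 1/50 + 1/100*1/5) = [21/1000, 11/500)
  'd': [1/50 + 1/100*1/5, 1/50 + 1/100*3/10) = [11/500, 23/1000) <- contains code 9/400
  'b': [1/50 + 1/100*3/10, 1/50 + 1/100*1/1) = [23/1000, 3/100)
  emit 'd', narrow to [11/500, 23/1000)

Answer: 11/500 23/1000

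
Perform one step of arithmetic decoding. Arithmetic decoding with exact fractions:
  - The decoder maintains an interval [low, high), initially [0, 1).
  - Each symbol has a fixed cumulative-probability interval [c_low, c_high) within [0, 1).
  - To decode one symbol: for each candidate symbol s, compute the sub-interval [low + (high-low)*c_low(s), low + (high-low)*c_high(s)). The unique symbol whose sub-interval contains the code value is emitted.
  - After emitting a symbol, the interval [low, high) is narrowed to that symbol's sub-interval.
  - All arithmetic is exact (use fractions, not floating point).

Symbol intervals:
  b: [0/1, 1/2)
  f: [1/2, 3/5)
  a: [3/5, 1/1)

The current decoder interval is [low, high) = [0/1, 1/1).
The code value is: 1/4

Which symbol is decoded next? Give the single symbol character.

Answer: b

Derivation:
Interval width = high − low = 1/1 − 0/1 = 1/1
Scaled code = (code − low) / width = (1/4 − 0/1) / 1/1 = 1/4
  b: [0/1, 1/2) ← scaled code falls here ✓
  f: [1/2, 3/5) 
  a: [3/5, 1/1) 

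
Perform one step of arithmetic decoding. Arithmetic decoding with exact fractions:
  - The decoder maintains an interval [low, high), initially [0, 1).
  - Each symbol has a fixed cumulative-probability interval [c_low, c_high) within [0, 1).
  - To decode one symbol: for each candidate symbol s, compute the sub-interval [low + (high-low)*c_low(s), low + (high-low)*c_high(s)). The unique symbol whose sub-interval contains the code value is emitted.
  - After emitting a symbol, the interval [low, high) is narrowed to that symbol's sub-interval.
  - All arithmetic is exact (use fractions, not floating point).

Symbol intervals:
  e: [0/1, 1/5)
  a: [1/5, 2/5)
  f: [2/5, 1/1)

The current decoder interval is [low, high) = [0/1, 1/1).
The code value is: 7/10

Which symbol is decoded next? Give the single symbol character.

Answer: f

Derivation:
Interval width = high − low = 1/1 − 0/1 = 1/1
Scaled code = (code − low) / width = (7/10 − 0/1) / 1/1 = 7/10
  e: [0/1, 1/5) 
  a: [1/5, 2/5) 
  f: [2/5, 1/1) ← scaled code falls here ✓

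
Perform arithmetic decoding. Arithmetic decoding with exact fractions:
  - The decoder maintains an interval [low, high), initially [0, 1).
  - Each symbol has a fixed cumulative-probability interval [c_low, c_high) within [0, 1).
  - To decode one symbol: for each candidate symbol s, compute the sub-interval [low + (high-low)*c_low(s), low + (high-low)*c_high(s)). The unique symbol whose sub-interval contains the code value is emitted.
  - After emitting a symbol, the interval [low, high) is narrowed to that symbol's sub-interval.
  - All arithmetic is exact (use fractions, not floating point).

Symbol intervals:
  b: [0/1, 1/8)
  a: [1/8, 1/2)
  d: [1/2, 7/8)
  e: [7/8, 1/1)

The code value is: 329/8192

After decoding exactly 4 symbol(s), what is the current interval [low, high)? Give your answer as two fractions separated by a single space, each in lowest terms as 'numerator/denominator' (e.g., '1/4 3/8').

Answer: 5/128 169/4096

Derivation:
Step 1: interval [0/1, 1/1), width = 1/1 - 0/1 = 1/1
  'b': [0/1 + 1/1*0/1, 0/1 + 1/1*1/8) = [0/1, 1/8) <- contains code 329/8192
  'a': [0/1 + 1/1*1/8, 0/1 + 1/1*1/2) = [1/8, 1/2)
  'd': [0/1 + 1/1*1/2, 0/1 + 1/1*7/8) = [1/2, 7/8)
  'e': [0/1 + 1/1*7/8, 0/1 + 1/1*1/1) = [7/8, 1/1)
  emit 'b', narrow to [0/1, 1/8)
Step 2: interval [0/1, 1/8), width = 1/8 - 0/1 = 1/8
  'b': [0/1 + 1/8*0/1, 0/1 + 1/8*1/8) = [0/1, 1/64)
  'a': [0/1 + 1/8*1/8, 0/1 + 1/8*1/2) = [1/64, 1/16) <- contains code 329/8192
  'd': [0/1 + 1/8*1/2, 0/1 + 1/8*7/8) = [1/16, 7/64)
  'e': [0/1 + 1/8*7/8, 0/1 + 1/8*1/1) = [7/64, 1/8)
  emit 'a', narrow to [1/64, 1/16)
Step 3: interval [1/64, 1/16), width = 1/16 - 1/64 = 3/64
  'b': [1/64 + 3/64*0/1, 1/64 + 3/64*1/8) = [1/64, 11/512)
  'a': [1/64 + 3/64*1/8, 1/64 + 3/64*1/2) = [11/512, 5/128)
  'd': [1/64 + 3/64*1/2, 1/64 + 3/64*7/8) = [5/128, 29/512) <- contains code 329/8192
  'e': [1/64 + 3/64*7/8, 1/64 + 3/64*1/1) = [29/512, 1/16)
  emit 'd', narrow to [5/128, 29/512)
Step 4: interval [5/128, 29/512), width = 29/512 - 5/128 = 9/512
  'b': [5/128 + 9/512*0/1, 5/128 + 9/512*1/8) = [5/128, 169/4096) <- contains code 329/8192
  'a': [5/128 + 9/512*1/8, 5/128 + 9/512*1/2) = [169/4096, 49/1024)
  'd': [5/128 + 9/512*1/2, 5/128 + 9/512*7/8) = [49/1024, 223/4096)
  'e': [5/128 + 9/512*7/8, 5/128 + 9/512*1/1) = [223/4096, 29/512)
  emit 'b', narrow to [5/128, 169/4096)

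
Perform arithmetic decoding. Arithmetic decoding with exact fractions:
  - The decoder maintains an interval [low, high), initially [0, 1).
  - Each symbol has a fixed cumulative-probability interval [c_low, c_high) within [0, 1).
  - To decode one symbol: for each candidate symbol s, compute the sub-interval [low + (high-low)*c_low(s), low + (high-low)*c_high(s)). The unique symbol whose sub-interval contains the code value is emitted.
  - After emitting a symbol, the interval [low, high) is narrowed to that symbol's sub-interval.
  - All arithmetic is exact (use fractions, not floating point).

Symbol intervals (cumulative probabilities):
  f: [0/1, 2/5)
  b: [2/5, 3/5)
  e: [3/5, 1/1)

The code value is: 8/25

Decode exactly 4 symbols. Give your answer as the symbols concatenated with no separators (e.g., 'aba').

Step 1: interval [0/1, 1/1), width = 1/1 - 0/1 = 1/1
  'f': [0/1 + 1/1*0/1, 0/1 + 1/1*2/5) = [0/1, 2/5) <- contains code 8/25
  'b': [0/1 + 1/1*2/5, 0/1 + 1/1*3/5) = [2/5, 3/5)
  'e': [0/1 + 1/1*3/5, 0/1 + 1/1*1/1) = [3/5, 1/1)
  emit 'f', narrow to [0/1, 2/5)
Step 2: interval [0/1, 2/5), width = 2/5 - 0/1 = 2/5
  'f': [0/1 + 2/5*0/1, 0/1 + 2/5*2/5) = [0/1, 4/25)
  'b': [0/1 + 2/5*2/5, 0/1 + 2/5*3/5) = [4/25, 6/25)
  'e': [0/1 + 2/5*3/5, 0/1 + 2/5*1/1) = [6/25, 2/5) <- contains code 8/25
  emit 'e', narrow to [6/25, 2/5)
Step 3: interval [6/25, 2/5), width = 2/5 - 6/25 = 4/25
  'f': [6/25 + 4/25*0/1, 6/25 + 4/25*2/5) = [6/25, 38/125)
  'b': [6/25 + 4/25*2/5, 6/25 + 4/25*3/5) = [38/125, 42/125) <- contains code 8/25
  'e': [6/25 + 4/25*3/5, 6/25 + 4/25*1/1) = [42/125, 2/5)
  emit 'b', narrow to [38/125, 42/125)
Step 4: interval [38/125, 42/125), width = 42/125 - 38/125 = 4/125
  'f': [38/125 + 4/125*0/1, 38/125 + 4/125*2/5) = [38/125, 198/625)
  'b': [38/125 + 4/125*2/5, 38/125 + 4/125*3/5) = [198/625, 202/625) <- contains code 8/25
  'e': [38/125 + 4/125*3/5, 38/125 + 4/125*1/1) = [202/625, 42/125)
  emit 'b', narrow to [198/625, 202/625)

Answer: febb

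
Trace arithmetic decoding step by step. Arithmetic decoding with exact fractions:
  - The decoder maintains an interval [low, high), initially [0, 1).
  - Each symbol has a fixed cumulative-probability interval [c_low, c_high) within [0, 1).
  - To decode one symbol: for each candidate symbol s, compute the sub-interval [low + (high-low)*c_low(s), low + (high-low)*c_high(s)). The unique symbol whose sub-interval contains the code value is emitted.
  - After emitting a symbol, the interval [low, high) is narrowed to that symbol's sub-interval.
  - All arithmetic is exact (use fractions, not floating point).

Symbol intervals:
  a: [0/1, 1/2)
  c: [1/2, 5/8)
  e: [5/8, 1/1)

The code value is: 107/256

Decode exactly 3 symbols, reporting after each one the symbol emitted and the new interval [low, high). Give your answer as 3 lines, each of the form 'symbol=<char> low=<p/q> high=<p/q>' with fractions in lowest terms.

Step 1: interval [0/1, 1/1), width = 1/1 - 0/1 = 1/1
  'a': [0/1 + 1/1*0/1, 0/1 + 1/1*1/2) = [0/1, 1/2) <- contains code 107/256
  'c': [0/1 + 1/1*1/2, 0/1 + 1/1*5/8) = [1/2, 5/8)
  'e': [0/1 + 1/1*5/8, 0/1 + 1/1*1/1) = [5/8, 1/1)
  emit 'a', narrow to [0/1, 1/2)
Step 2: interval [0/1, 1/2), width = 1/2 - 0/1 = 1/2
  'a': [0/1 + 1/2*0/1, 0/1 + 1/2*1/2) = [0/1, 1/4)
  'c': [0/1 + 1/2*1/2, 0/1 + 1/2*5/8) = [1/4, 5/16)
  'e': [0/1 + 1/2*5/8, 0/1 + 1/2*1/1) = [5/16, 1/2) <- contains code 107/256
  emit 'e', narrow to [5/16, 1/2)
Step 3: interval [5/16, 1/2), width = 1/2 - 5/16 = 3/16
  'a': [5/16 + 3/16*0/1, 5/16 + 3/16*1/2) = [5/16, 13/32)
  'c': [5/16 + 3/16*1/2, 5/16 + 3/16*5/8) = [13/32, 55/128) <- contains code 107/256
  'e': [5/16 + 3/16*5/8, 5/16 + 3/16*1/1) = [55/128, 1/2)
  emit 'c', narrow to [13/32, 55/128)

Answer: symbol=a low=0/1 high=1/2
symbol=e low=5/16 high=1/2
symbol=c low=13/32 high=55/128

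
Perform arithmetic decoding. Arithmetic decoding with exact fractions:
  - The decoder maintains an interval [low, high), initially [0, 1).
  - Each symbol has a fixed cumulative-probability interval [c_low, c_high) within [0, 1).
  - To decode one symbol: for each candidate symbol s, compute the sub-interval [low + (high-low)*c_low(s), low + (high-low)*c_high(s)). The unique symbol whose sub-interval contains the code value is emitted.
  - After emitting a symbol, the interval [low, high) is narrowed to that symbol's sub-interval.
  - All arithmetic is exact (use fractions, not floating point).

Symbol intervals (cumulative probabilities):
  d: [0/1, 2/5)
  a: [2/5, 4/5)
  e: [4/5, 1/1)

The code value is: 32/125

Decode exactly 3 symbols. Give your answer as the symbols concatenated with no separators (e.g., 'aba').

Answer: daa

Derivation:
Step 1: interval [0/1, 1/1), width = 1/1 - 0/1 = 1/1
  'd': [0/1 + 1/1*0/1, 0/1 + 1/1*2/5) = [0/1, 2/5) <- contains code 32/125
  'a': [0/1 + 1/1*2/5, 0/1 + 1/1*4/5) = [2/5, 4/5)
  'e': [0/1 + 1/1*4/5, 0/1 + 1/1*1/1) = [4/5, 1/1)
  emit 'd', narrow to [0/1, 2/5)
Step 2: interval [0/1, 2/5), width = 2/5 - 0/1 = 2/5
  'd': [0/1 + 2/5*0/1, 0/1 + 2/5*2/5) = [0/1, 4/25)
  'a': [0/1 + 2/5*2/5, 0/1 + 2/5*4/5) = [4/25, 8/25) <- contains code 32/125
  'e': [0/1 + 2/5*4/5, 0/1 + 2/5*1/1) = [8/25, 2/5)
  emit 'a', narrow to [4/25, 8/25)
Step 3: interval [4/25, 8/25), width = 8/25 - 4/25 = 4/25
  'd': [4/25 + 4/25*0/1, 4/25 + 4/25*2/5) = [4/25, 28/125)
  'a': [4/25 + 4/25*2/5, 4/25 + 4/25*4/5) = [28/125, 36/125) <- contains code 32/125
  'e': [4/25 + 4/25*4/5, 4/25 + 4/25*1/1) = [36/125, 8/25)
  emit 'a', narrow to [28/125, 36/125)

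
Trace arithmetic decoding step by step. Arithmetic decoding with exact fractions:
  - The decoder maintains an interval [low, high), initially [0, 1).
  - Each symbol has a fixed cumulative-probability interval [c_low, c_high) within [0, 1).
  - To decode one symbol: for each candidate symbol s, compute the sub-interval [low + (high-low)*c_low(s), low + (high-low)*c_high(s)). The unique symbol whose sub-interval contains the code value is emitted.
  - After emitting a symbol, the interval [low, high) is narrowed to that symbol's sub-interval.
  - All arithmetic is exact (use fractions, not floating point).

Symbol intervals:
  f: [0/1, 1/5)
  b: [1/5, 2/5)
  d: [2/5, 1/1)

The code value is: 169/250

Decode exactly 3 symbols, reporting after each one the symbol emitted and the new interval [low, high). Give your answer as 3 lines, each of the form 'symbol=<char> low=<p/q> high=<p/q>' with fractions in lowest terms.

Step 1: interval [0/1, 1/1), width = 1/1 - 0/1 = 1/1
  'f': [0/1 + 1/1*0/1, 0/1 + 1/1*1/5) = [0/1, 1/5)
  'b': [0/1 + 1/1*1/5, 0/1 + 1/1*2/5) = [1/5, 2/5)
  'd': [0/1 + 1/1*2/5, 0/1 + 1/1*1/1) = [2/5, 1/1) <- contains code 169/250
  emit 'd', narrow to [2/5, 1/1)
Step 2: interval [2/5, 1/1), width = 1/1 - 2/5 = 3/5
  'f': [2/5 + 3/5*0/1, 2/5 + 3/5*1/5) = [2/5, 13/25)
  'b': [2/5 + 3/5*1/5, 2/5 + 3/5*2/5) = [13/25, 16/25)
  'd': [2/5 + 3/5*2/5, 2/5 + 3/5*1/1) = [16/25, 1/1) <- contains code 169/250
  emit 'd', narrow to [16/25, 1/1)
Step 3: interval [16/25, 1/1), width = 1/1 - 16/25 = 9/25
  'f': [16/25 + 9/25*0/1, 16/25 + 9/25*1/5) = [16/25, 89/125) <- contains code 169/250
  'b': [16/25 + 9/25*1/5, 16/25 + 9/25*2/5) = [89/125, 98/125)
  'd': [16/25 + 9/25*2/5, 16/25 + 9/25*1/1) = [98/125, 1/1)
  emit 'f', narrow to [16/25, 89/125)

Answer: symbol=d low=2/5 high=1/1
symbol=d low=16/25 high=1/1
symbol=f low=16/25 high=89/125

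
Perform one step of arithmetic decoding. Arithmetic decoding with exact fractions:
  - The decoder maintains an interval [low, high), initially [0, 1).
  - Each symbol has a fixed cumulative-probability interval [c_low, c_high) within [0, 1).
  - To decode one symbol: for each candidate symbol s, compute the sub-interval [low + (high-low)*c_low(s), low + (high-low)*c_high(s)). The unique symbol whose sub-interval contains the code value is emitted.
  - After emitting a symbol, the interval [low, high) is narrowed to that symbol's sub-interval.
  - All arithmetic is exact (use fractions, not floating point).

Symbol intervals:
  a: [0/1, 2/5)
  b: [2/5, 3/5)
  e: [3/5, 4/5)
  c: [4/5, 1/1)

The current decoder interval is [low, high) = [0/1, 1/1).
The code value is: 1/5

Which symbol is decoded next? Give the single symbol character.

Answer: a

Derivation:
Interval width = high − low = 1/1 − 0/1 = 1/1
Scaled code = (code − low) / width = (1/5 − 0/1) / 1/1 = 1/5
  a: [0/1, 2/5) ← scaled code falls here ✓
  b: [2/5, 3/5) 
  e: [3/5, 4/5) 
  c: [4/5, 1/1) 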